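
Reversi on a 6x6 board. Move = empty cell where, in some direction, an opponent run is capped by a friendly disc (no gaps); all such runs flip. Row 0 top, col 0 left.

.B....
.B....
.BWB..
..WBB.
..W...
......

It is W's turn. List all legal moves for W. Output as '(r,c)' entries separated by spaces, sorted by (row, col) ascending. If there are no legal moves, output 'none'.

Answer: (0,0) (1,0) (1,4) (2,0) (2,4) (3,5) (4,4)

Derivation:
(0,0): flips 1 -> legal
(0,2): no bracket -> illegal
(1,0): flips 1 -> legal
(1,2): no bracket -> illegal
(1,3): no bracket -> illegal
(1,4): flips 1 -> legal
(2,0): flips 1 -> legal
(2,4): flips 2 -> legal
(2,5): no bracket -> illegal
(3,0): no bracket -> illegal
(3,1): no bracket -> illegal
(3,5): flips 2 -> legal
(4,3): no bracket -> illegal
(4,4): flips 1 -> legal
(4,5): no bracket -> illegal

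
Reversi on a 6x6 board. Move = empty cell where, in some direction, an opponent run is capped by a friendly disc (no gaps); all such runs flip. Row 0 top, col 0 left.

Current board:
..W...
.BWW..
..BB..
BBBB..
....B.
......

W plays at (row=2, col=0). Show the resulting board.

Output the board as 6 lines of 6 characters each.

Answer: ..W...
.WWW..
W.BB..
BBBB..
....B.
......

Derivation:
Place W at (2,0); scan 8 dirs for brackets.
Dir NW: edge -> no flip
Dir N: first cell '.' (not opp) -> no flip
Dir NE: opp run (1,1) capped by W -> flip
Dir W: edge -> no flip
Dir E: first cell '.' (not opp) -> no flip
Dir SW: edge -> no flip
Dir S: opp run (3,0), next='.' -> no flip
Dir SE: opp run (3,1), next='.' -> no flip
All flips: (1,1)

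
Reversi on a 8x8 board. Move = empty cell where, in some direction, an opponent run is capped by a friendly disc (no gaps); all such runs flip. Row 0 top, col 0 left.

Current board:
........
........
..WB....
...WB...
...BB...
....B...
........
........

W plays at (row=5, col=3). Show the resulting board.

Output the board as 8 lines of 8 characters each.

Place W at (5,3); scan 8 dirs for brackets.
Dir NW: first cell '.' (not opp) -> no flip
Dir N: opp run (4,3) capped by W -> flip
Dir NE: opp run (4,4), next='.' -> no flip
Dir W: first cell '.' (not opp) -> no flip
Dir E: opp run (5,4), next='.' -> no flip
Dir SW: first cell '.' (not opp) -> no flip
Dir S: first cell '.' (not opp) -> no flip
Dir SE: first cell '.' (not opp) -> no flip
All flips: (4,3)

Answer: ........
........
..WB....
...WB...
...WB...
...WB...
........
........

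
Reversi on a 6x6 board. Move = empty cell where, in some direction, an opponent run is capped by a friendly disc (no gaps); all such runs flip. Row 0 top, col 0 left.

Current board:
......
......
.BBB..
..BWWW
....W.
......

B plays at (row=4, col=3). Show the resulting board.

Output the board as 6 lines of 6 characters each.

Place B at (4,3); scan 8 dirs for brackets.
Dir NW: first cell 'B' (not opp) -> no flip
Dir N: opp run (3,3) capped by B -> flip
Dir NE: opp run (3,4), next='.' -> no flip
Dir W: first cell '.' (not opp) -> no flip
Dir E: opp run (4,4), next='.' -> no flip
Dir SW: first cell '.' (not opp) -> no flip
Dir S: first cell '.' (not opp) -> no flip
Dir SE: first cell '.' (not opp) -> no flip
All flips: (3,3)

Answer: ......
......
.BBB..
..BBWW
...BW.
......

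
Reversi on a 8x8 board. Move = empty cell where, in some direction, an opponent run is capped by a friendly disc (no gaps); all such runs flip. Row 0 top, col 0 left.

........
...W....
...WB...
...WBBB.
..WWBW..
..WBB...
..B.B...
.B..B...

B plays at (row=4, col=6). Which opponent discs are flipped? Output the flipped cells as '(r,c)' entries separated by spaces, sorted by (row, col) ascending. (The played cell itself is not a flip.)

Answer: (4,5)

Derivation:
Dir NW: first cell 'B' (not opp) -> no flip
Dir N: first cell 'B' (not opp) -> no flip
Dir NE: first cell '.' (not opp) -> no flip
Dir W: opp run (4,5) capped by B -> flip
Dir E: first cell '.' (not opp) -> no flip
Dir SW: first cell '.' (not opp) -> no flip
Dir S: first cell '.' (not opp) -> no flip
Dir SE: first cell '.' (not opp) -> no flip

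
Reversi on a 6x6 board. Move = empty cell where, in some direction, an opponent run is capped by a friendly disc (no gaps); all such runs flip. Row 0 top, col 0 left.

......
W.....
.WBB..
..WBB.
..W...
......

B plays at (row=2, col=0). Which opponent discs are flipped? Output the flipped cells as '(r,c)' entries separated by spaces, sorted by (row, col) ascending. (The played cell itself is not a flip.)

Dir NW: edge -> no flip
Dir N: opp run (1,0), next='.' -> no flip
Dir NE: first cell '.' (not opp) -> no flip
Dir W: edge -> no flip
Dir E: opp run (2,1) capped by B -> flip
Dir SW: edge -> no flip
Dir S: first cell '.' (not opp) -> no flip
Dir SE: first cell '.' (not opp) -> no flip

Answer: (2,1)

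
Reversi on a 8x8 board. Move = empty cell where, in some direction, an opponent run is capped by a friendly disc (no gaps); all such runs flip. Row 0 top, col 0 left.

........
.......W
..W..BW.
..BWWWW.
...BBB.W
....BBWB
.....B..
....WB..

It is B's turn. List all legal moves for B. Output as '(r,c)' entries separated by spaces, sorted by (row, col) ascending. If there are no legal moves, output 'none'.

Answer: (1,1) (1,2) (2,3) (2,4) (2,7) (3,7) (6,7) (7,3)

Derivation:
(0,6): no bracket -> illegal
(0,7): no bracket -> illegal
(1,1): flips 2 -> legal
(1,2): flips 1 -> legal
(1,3): no bracket -> illegal
(1,5): no bracket -> illegal
(1,6): no bracket -> illegal
(2,1): no bracket -> illegal
(2,3): flips 2 -> legal
(2,4): flips 1 -> legal
(2,7): flips 2 -> legal
(3,1): no bracket -> illegal
(3,7): flips 5 -> legal
(4,2): no bracket -> illegal
(4,6): no bracket -> illegal
(6,3): no bracket -> illegal
(6,4): no bracket -> illegal
(6,6): no bracket -> illegal
(6,7): flips 1 -> legal
(7,3): flips 1 -> legal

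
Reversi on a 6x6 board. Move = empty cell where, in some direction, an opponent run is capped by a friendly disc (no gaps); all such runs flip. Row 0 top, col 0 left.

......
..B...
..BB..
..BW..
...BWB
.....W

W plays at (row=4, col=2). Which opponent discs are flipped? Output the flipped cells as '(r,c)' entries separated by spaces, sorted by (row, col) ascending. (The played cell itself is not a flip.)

Answer: (4,3)

Derivation:
Dir NW: first cell '.' (not opp) -> no flip
Dir N: opp run (3,2) (2,2) (1,2), next='.' -> no flip
Dir NE: first cell 'W' (not opp) -> no flip
Dir W: first cell '.' (not opp) -> no flip
Dir E: opp run (4,3) capped by W -> flip
Dir SW: first cell '.' (not opp) -> no flip
Dir S: first cell '.' (not opp) -> no flip
Dir SE: first cell '.' (not opp) -> no flip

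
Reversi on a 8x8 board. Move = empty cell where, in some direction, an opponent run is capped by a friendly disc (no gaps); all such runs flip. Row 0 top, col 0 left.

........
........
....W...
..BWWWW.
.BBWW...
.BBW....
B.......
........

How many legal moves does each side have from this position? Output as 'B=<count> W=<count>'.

-- B to move --
(1,3): no bracket -> illegal
(1,4): no bracket -> illegal
(1,5): flips 2 -> legal
(2,2): no bracket -> illegal
(2,3): no bracket -> illegal
(2,5): flips 2 -> legal
(2,6): no bracket -> illegal
(2,7): no bracket -> illegal
(3,7): flips 4 -> legal
(4,5): flips 2 -> legal
(4,6): no bracket -> illegal
(4,7): no bracket -> illegal
(5,4): flips 2 -> legal
(5,5): no bracket -> illegal
(6,2): no bracket -> illegal
(6,3): no bracket -> illegal
(6,4): flips 1 -> legal
B mobility = 6
-- W to move --
(2,1): flips 1 -> legal
(2,2): no bracket -> illegal
(2,3): no bracket -> illegal
(3,0): no bracket -> illegal
(3,1): flips 2 -> legal
(4,0): flips 2 -> legal
(5,0): flips 2 -> legal
(6,1): flips 1 -> legal
(6,2): no bracket -> illegal
(6,3): no bracket -> illegal
(7,0): no bracket -> illegal
(7,1): no bracket -> illegal
W mobility = 5

Answer: B=6 W=5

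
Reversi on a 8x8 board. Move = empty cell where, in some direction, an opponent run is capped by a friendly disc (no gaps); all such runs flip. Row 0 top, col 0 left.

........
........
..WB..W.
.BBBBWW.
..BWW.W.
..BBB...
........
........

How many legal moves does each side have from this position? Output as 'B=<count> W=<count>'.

Answer: B=8 W=12

Derivation:
-- B to move --
(1,1): flips 1 -> legal
(1,2): flips 1 -> legal
(1,3): flips 1 -> legal
(1,5): no bracket -> illegal
(1,6): no bracket -> illegal
(1,7): flips 3 -> legal
(2,1): flips 1 -> legal
(2,4): no bracket -> illegal
(2,5): no bracket -> illegal
(2,7): no bracket -> illegal
(3,7): flips 2 -> legal
(4,5): flips 2 -> legal
(4,7): no bracket -> illegal
(5,5): flips 1 -> legal
(5,6): no bracket -> illegal
(5,7): no bracket -> illegal
B mobility = 8
-- W to move --
(1,2): no bracket -> illegal
(1,3): flips 2 -> legal
(1,4): no bracket -> illegal
(2,0): no bracket -> illegal
(2,1): flips 1 -> legal
(2,4): flips 2 -> legal
(2,5): flips 1 -> legal
(3,0): flips 4 -> legal
(4,0): flips 1 -> legal
(4,1): flips 1 -> legal
(4,5): no bracket -> illegal
(5,1): no bracket -> illegal
(5,5): no bracket -> illegal
(6,1): flips 1 -> legal
(6,2): flips 4 -> legal
(6,3): flips 1 -> legal
(6,4): flips 1 -> legal
(6,5): flips 1 -> legal
W mobility = 12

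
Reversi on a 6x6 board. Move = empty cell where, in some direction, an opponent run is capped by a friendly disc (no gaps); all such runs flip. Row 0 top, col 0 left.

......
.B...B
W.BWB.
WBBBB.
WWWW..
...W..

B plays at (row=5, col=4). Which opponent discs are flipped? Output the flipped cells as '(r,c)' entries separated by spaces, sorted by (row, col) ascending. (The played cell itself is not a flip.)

Dir NW: opp run (4,3) capped by B -> flip
Dir N: first cell '.' (not opp) -> no flip
Dir NE: first cell '.' (not opp) -> no flip
Dir W: opp run (5,3), next='.' -> no flip
Dir E: first cell '.' (not opp) -> no flip
Dir SW: edge -> no flip
Dir S: edge -> no flip
Dir SE: edge -> no flip

Answer: (4,3)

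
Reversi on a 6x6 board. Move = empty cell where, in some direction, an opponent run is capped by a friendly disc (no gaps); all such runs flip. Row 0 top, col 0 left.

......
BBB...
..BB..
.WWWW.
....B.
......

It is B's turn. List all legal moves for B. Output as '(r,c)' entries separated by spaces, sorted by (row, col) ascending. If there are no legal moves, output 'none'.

Answer: (2,4) (4,0) (4,1) (4,2) (4,3) (4,5)

Derivation:
(2,0): no bracket -> illegal
(2,1): no bracket -> illegal
(2,4): flips 1 -> legal
(2,5): no bracket -> illegal
(3,0): no bracket -> illegal
(3,5): no bracket -> illegal
(4,0): flips 1 -> legal
(4,1): flips 1 -> legal
(4,2): flips 1 -> legal
(4,3): flips 1 -> legal
(4,5): flips 1 -> legal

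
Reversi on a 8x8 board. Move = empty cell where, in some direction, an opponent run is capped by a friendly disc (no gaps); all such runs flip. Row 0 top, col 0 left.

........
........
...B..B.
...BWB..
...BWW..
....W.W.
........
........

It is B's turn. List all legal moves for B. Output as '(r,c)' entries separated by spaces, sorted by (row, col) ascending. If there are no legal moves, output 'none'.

Answer: (2,5) (4,6) (5,3) (5,5) (6,5) (6,7)

Derivation:
(2,4): no bracket -> illegal
(2,5): flips 1 -> legal
(3,6): no bracket -> illegal
(4,6): flips 2 -> legal
(4,7): no bracket -> illegal
(5,3): flips 1 -> legal
(5,5): flips 2 -> legal
(5,7): no bracket -> illegal
(6,3): no bracket -> illegal
(6,4): no bracket -> illegal
(6,5): flips 1 -> legal
(6,6): no bracket -> illegal
(6,7): flips 3 -> legal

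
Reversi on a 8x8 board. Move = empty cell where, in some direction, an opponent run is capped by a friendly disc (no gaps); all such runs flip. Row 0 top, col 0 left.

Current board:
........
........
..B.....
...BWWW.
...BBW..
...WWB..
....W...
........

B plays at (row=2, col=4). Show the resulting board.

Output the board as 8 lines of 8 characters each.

Answer: ........
........
..B.B...
...BBWW.
...BBW..
...WWB..
....W...
........

Derivation:
Place B at (2,4); scan 8 dirs for brackets.
Dir NW: first cell '.' (not opp) -> no flip
Dir N: first cell '.' (not opp) -> no flip
Dir NE: first cell '.' (not opp) -> no flip
Dir W: first cell '.' (not opp) -> no flip
Dir E: first cell '.' (not opp) -> no flip
Dir SW: first cell 'B' (not opp) -> no flip
Dir S: opp run (3,4) capped by B -> flip
Dir SE: opp run (3,5), next='.' -> no flip
All flips: (3,4)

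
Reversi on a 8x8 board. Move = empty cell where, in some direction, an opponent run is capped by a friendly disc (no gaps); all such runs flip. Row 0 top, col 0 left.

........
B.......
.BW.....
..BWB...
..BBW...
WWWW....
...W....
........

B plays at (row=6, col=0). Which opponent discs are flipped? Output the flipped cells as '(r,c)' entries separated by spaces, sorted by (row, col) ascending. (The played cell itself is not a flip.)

Answer: (5,1)

Derivation:
Dir NW: edge -> no flip
Dir N: opp run (5,0), next='.' -> no flip
Dir NE: opp run (5,1) capped by B -> flip
Dir W: edge -> no flip
Dir E: first cell '.' (not opp) -> no flip
Dir SW: edge -> no flip
Dir S: first cell '.' (not opp) -> no flip
Dir SE: first cell '.' (not opp) -> no flip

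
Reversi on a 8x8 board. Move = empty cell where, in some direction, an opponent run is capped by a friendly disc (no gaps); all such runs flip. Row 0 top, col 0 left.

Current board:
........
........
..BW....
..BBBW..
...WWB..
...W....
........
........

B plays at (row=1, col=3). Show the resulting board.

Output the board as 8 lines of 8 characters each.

Place B at (1,3); scan 8 dirs for brackets.
Dir NW: first cell '.' (not opp) -> no flip
Dir N: first cell '.' (not opp) -> no flip
Dir NE: first cell '.' (not opp) -> no flip
Dir W: first cell '.' (not opp) -> no flip
Dir E: first cell '.' (not opp) -> no flip
Dir SW: first cell 'B' (not opp) -> no flip
Dir S: opp run (2,3) capped by B -> flip
Dir SE: first cell '.' (not opp) -> no flip
All flips: (2,3)

Answer: ........
...B....
..BB....
..BBBW..
...WWB..
...W....
........
........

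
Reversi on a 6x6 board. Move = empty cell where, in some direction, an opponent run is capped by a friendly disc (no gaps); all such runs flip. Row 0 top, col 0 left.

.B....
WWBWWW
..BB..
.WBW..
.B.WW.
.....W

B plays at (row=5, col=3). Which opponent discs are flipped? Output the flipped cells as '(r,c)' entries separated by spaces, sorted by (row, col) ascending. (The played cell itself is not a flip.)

Dir NW: first cell '.' (not opp) -> no flip
Dir N: opp run (4,3) (3,3) capped by B -> flip
Dir NE: opp run (4,4), next='.' -> no flip
Dir W: first cell '.' (not opp) -> no flip
Dir E: first cell '.' (not opp) -> no flip
Dir SW: edge -> no flip
Dir S: edge -> no flip
Dir SE: edge -> no flip

Answer: (3,3) (4,3)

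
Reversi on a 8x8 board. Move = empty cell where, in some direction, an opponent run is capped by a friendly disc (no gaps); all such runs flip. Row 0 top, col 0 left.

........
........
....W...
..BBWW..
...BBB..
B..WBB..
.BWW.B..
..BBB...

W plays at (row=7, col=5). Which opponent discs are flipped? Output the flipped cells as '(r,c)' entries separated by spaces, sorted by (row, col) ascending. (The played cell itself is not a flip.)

Dir NW: first cell '.' (not opp) -> no flip
Dir N: opp run (6,5) (5,5) (4,5) capped by W -> flip
Dir NE: first cell '.' (not opp) -> no flip
Dir W: opp run (7,4) (7,3) (7,2), next='.' -> no flip
Dir E: first cell '.' (not opp) -> no flip
Dir SW: edge -> no flip
Dir S: edge -> no flip
Dir SE: edge -> no flip

Answer: (4,5) (5,5) (6,5)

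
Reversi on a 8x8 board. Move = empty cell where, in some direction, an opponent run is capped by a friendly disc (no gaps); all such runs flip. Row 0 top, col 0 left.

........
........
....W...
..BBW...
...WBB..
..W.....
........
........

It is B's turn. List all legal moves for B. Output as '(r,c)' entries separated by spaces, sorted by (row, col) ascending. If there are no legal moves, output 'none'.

Answer: (1,4) (1,5) (2,3) (3,5) (4,2) (5,3) (5,4)

Derivation:
(1,3): no bracket -> illegal
(1,4): flips 2 -> legal
(1,5): flips 1 -> legal
(2,3): flips 1 -> legal
(2,5): no bracket -> illegal
(3,5): flips 1 -> legal
(4,1): no bracket -> illegal
(4,2): flips 1 -> legal
(5,1): no bracket -> illegal
(5,3): flips 1 -> legal
(5,4): flips 1 -> legal
(6,1): no bracket -> illegal
(6,2): no bracket -> illegal
(6,3): no bracket -> illegal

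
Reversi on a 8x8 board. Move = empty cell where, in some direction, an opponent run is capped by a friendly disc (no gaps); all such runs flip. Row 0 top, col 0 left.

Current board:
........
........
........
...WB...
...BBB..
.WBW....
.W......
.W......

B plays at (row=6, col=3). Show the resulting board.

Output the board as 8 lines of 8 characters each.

Answer: ........
........
........
...WB...
...BBB..
.WBB....
.W.B....
.W......

Derivation:
Place B at (6,3); scan 8 dirs for brackets.
Dir NW: first cell 'B' (not opp) -> no flip
Dir N: opp run (5,3) capped by B -> flip
Dir NE: first cell '.' (not opp) -> no flip
Dir W: first cell '.' (not opp) -> no flip
Dir E: first cell '.' (not opp) -> no flip
Dir SW: first cell '.' (not opp) -> no flip
Dir S: first cell '.' (not opp) -> no flip
Dir SE: first cell '.' (not opp) -> no flip
All flips: (5,3)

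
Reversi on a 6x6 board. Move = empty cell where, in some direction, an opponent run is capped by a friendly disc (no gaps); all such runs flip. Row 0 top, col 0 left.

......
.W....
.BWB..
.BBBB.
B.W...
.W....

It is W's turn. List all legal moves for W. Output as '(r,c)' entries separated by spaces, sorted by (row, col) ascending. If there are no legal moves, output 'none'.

(1,0): no bracket -> illegal
(1,2): no bracket -> illegal
(1,3): no bracket -> illegal
(1,4): no bracket -> illegal
(2,0): flips 2 -> legal
(2,4): flips 2 -> legal
(2,5): no bracket -> illegal
(3,0): no bracket -> illegal
(3,5): no bracket -> illegal
(4,1): flips 2 -> legal
(4,3): no bracket -> illegal
(4,4): flips 1 -> legal
(4,5): no bracket -> illegal
(5,0): no bracket -> illegal

Answer: (2,0) (2,4) (4,1) (4,4)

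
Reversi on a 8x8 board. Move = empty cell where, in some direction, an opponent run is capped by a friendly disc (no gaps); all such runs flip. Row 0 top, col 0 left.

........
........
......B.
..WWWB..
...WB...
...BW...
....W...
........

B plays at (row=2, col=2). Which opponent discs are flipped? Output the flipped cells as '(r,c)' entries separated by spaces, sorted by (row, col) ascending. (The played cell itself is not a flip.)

Dir NW: first cell '.' (not opp) -> no flip
Dir N: first cell '.' (not opp) -> no flip
Dir NE: first cell '.' (not opp) -> no flip
Dir W: first cell '.' (not opp) -> no flip
Dir E: first cell '.' (not opp) -> no flip
Dir SW: first cell '.' (not opp) -> no flip
Dir S: opp run (3,2), next='.' -> no flip
Dir SE: opp run (3,3) capped by B -> flip

Answer: (3,3)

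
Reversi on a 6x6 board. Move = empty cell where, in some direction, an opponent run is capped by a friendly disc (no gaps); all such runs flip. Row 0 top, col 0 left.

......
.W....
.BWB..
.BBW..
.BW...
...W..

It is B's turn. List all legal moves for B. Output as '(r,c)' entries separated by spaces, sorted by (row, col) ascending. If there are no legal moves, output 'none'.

Answer: (0,1) (1,2) (1,3) (3,4) (4,3) (5,2)

Derivation:
(0,0): no bracket -> illegal
(0,1): flips 1 -> legal
(0,2): no bracket -> illegal
(1,0): no bracket -> illegal
(1,2): flips 1 -> legal
(1,3): flips 1 -> legal
(2,0): no bracket -> illegal
(2,4): no bracket -> illegal
(3,4): flips 1 -> legal
(4,3): flips 2 -> legal
(4,4): no bracket -> illegal
(5,1): no bracket -> illegal
(5,2): flips 1 -> legal
(5,4): no bracket -> illegal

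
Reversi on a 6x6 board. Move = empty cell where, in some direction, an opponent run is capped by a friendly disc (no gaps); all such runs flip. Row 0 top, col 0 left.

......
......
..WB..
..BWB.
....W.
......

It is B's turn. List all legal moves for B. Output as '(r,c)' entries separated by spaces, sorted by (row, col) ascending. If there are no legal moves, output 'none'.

Answer: (1,2) (2,1) (4,3) (5,4)

Derivation:
(1,1): no bracket -> illegal
(1,2): flips 1 -> legal
(1,3): no bracket -> illegal
(2,1): flips 1 -> legal
(2,4): no bracket -> illegal
(3,1): no bracket -> illegal
(3,5): no bracket -> illegal
(4,2): no bracket -> illegal
(4,3): flips 1 -> legal
(4,5): no bracket -> illegal
(5,3): no bracket -> illegal
(5,4): flips 1 -> legal
(5,5): no bracket -> illegal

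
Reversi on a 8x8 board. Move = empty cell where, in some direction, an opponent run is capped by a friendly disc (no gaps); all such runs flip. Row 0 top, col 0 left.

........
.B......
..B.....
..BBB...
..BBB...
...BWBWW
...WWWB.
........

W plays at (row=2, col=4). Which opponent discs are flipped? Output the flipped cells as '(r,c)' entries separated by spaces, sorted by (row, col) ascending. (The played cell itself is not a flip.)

Answer: (3,4) (4,4)

Derivation:
Dir NW: first cell '.' (not opp) -> no flip
Dir N: first cell '.' (not opp) -> no flip
Dir NE: first cell '.' (not opp) -> no flip
Dir W: first cell '.' (not opp) -> no flip
Dir E: first cell '.' (not opp) -> no flip
Dir SW: opp run (3,3) (4,2), next='.' -> no flip
Dir S: opp run (3,4) (4,4) capped by W -> flip
Dir SE: first cell '.' (not opp) -> no flip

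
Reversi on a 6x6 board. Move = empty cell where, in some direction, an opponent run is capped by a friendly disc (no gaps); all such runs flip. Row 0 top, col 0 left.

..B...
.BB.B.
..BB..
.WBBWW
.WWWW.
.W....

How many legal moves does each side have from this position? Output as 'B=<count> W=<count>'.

-- B to move --
(2,0): no bracket -> illegal
(2,1): no bracket -> illegal
(2,4): no bracket -> illegal
(2,5): no bracket -> illegal
(3,0): flips 1 -> legal
(4,0): flips 1 -> legal
(4,5): flips 1 -> legal
(5,0): flips 1 -> legal
(5,2): flips 1 -> legal
(5,3): flips 1 -> legal
(5,4): flips 1 -> legal
(5,5): flips 1 -> legal
B mobility = 8
-- W to move --
(0,0): flips 3 -> legal
(0,1): flips 2 -> legal
(0,3): no bracket -> illegal
(0,4): no bracket -> illegal
(0,5): flips 3 -> legal
(1,0): no bracket -> illegal
(1,3): flips 3 -> legal
(1,5): no bracket -> illegal
(2,0): no bracket -> illegal
(2,1): flips 1 -> legal
(2,4): flips 1 -> legal
(2,5): no bracket -> illegal
W mobility = 6

Answer: B=8 W=6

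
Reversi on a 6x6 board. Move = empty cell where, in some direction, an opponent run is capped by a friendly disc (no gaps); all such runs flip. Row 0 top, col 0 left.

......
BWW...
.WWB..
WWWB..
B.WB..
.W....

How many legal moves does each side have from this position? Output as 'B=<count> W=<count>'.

Answer: B=5 W=6

Derivation:
-- B to move --
(0,0): flips 2 -> legal
(0,1): flips 1 -> legal
(0,2): no bracket -> illegal
(0,3): no bracket -> illegal
(1,3): flips 4 -> legal
(2,0): flips 3 -> legal
(4,1): flips 2 -> legal
(5,0): no bracket -> illegal
(5,2): no bracket -> illegal
(5,3): no bracket -> illegal
B mobility = 5
-- W to move --
(0,0): no bracket -> illegal
(0,1): no bracket -> illegal
(1,3): no bracket -> illegal
(1,4): flips 1 -> legal
(2,0): no bracket -> illegal
(2,4): flips 2 -> legal
(3,4): flips 2 -> legal
(4,1): no bracket -> illegal
(4,4): flips 2 -> legal
(5,0): flips 1 -> legal
(5,2): no bracket -> illegal
(5,3): no bracket -> illegal
(5,4): flips 1 -> legal
W mobility = 6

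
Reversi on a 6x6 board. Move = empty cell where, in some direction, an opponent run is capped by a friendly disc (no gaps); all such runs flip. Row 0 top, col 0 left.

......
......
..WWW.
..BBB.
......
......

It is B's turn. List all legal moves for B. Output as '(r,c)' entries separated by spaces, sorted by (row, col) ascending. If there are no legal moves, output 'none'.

Answer: (1,1) (1,2) (1,3) (1,4) (1,5)

Derivation:
(1,1): flips 1 -> legal
(1,2): flips 2 -> legal
(1,3): flips 1 -> legal
(1,4): flips 2 -> legal
(1,5): flips 1 -> legal
(2,1): no bracket -> illegal
(2,5): no bracket -> illegal
(3,1): no bracket -> illegal
(3,5): no bracket -> illegal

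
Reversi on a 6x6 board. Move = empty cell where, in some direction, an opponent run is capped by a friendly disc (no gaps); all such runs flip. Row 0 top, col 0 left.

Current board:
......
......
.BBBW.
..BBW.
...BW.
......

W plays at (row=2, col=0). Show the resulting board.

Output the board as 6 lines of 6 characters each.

Place W at (2,0); scan 8 dirs for brackets.
Dir NW: edge -> no flip
Dir N: first cell '.' (not opp) -> no flip
Dir NE: first cell '.' (not opp) -> no flip
Dir W: edge -> no flip
Dir E: opp run (2,1) (2,2) (2,3) capped by W -> flip
Dir SW: edge -> no flip
Dir S: first cell '.' (not opp) -> no flip
Dir SE: first cell '.' (not opp) -> no flip
All flips: (2,1) (2,2) (2,3)

Answer: ......
......
WWWWW.
..BBW.
...BW.
......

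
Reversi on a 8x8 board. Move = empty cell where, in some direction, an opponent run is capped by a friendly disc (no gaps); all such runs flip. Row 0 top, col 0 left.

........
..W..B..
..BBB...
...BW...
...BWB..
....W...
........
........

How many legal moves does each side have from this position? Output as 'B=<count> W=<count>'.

Answer: B=8 W=8

Derivation:
-- B to move --
(0,1): flips 1 -> legal
(0,2): flips 1 -> legal
(0,3): no bracket -> illegal
(1,1): no bracket -> illegal
(1,3): no bracket -> illegal
(2,1): no bracket -> illegal
(2,5): flips 1 -> legal
(3,5): flips 1 -> legal
(5,3): no bracket -> illegal
(5,5): flips 1 -> legal
(6,3): flips 1 -> legal
(6,4): flips 3 -> legal
(6,5): flips 1 -> legal
B mobility = 8
-- W to move --
(0,4): no bracket -> illegal
(0,5): no bracket -> illegal
(0,6): no bracket -> illegal
(1,1): flips 2 -> legal
(1,3): no bracket -> illegal
(1,4): flips 1 -> legal
(1,6): no bracket -> illegal
(2,1): no bracket -> illegal
(2,5): no bracket -> illegal
(2,6): no bracket -> illegal
(3,1): no bracket -> illegal
(3,2): flips 3 -> legal
(3,5): no bracket -> illegal
(3,6): flips 1 -> legal
(4,2): flips 1 -> legal
(4,6): flips 1 -> legal
(5,2): flips 1 -> legal
(5,3): no bracket -> illegal
(5,5): no bracket -> illegal
(5,6): flips 1 -> legal
W mobility = 8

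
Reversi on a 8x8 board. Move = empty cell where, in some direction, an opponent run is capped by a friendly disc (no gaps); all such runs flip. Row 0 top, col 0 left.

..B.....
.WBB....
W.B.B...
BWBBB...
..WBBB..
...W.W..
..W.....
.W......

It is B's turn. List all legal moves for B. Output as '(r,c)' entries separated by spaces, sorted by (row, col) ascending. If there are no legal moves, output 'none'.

(0,0): flips 1 -> legal
(0,1): no bracket -> illegal
(1,0): flips 2 -> legal
(2,1): no bracket -> illegal
(4,0): flips 1 -> legal
(4,1): flips 1 -> legal
(4,6): no bracket -> illegal
(5,1): flips 1 -> legal
(5,2): flips 1 -> legal
(5,4): no bracket -> illegal
(5,6): no bracket -> illegal
(6,0): no bracket -> illegal
(6,1): no bracket -> illegal
(6,3): flips 1 -> legal
(6,4): no bracket -> illegal
(6,5): flips 1 -> legal
(6,6): flips 1 -> legal
(7,0): no bracket -> illegal
(7,2): no bracket -> illegal
(7,3): no bracket -> illegal

Answer: (0,0) (1,0) (4,0) (4,1) (5,1) (5,2) (6,3) (6,5) (6,6)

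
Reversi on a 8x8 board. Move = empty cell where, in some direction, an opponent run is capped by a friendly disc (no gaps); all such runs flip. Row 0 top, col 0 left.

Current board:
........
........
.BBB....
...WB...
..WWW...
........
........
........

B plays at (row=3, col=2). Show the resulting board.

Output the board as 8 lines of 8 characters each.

Place B at (3,2); scan 8 dirs for brackets.
Dir NW: first cell 'B' (not opp) -> no flip
Dir N: first cell 'B' (not opp) -> no flip
Dir NE: first cell 'B' (not opp) -> no flip
Dir W: first cell '.' (not opp) -> no flip
Dir E: opp run (3,3) capped by B -> flip
Dir SW: first cell '.' (not opp) -> no flip
Dir S: opp run (4,2), next='.' -> no flip
Dir SE: opp run (4,3), next='.' -> no flip
All flips: (3,3)

Answer: ........
........
.BBB....
..BBB...
..WWW...
........
........
........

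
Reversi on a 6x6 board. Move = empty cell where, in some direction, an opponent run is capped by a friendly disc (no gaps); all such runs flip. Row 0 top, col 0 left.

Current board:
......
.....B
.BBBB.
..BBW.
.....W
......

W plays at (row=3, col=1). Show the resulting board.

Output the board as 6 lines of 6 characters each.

Place W at (3,1); scan 8 dirs for brackets.
Dir NW: first cell '.' (not opp) -> no flip
Dir N: opp run (2,1), next='.' -> no flip
Dir NE: opp run (2,2), next='.' -> no flip
Dir W: first cell '.' (not opp) -> no flip
Dir E: opp run (3,2) (3,3) capped by W -> flip
Dir SW: first cell '.' (not opp) -> no flip
Dir S: first cell '.' (not opp) -> no flip
Dir SE: first cell '.' (not opp) -> no flip
All flips: (3,2) (3,3)

Answer: ......
.....B
.BBBB.
.WWWW.
.....W
......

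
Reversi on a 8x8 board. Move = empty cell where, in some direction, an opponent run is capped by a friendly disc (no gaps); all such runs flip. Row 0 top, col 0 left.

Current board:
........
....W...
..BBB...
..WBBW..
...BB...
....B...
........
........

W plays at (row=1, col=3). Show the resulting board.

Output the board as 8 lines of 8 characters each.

Answer: ........
...WW...
..BBW...
..WBBW..
...BB...
....B...
........
........

Derivation:
Place W at (1,3); scan 8 dirs for brackets.
Dir NW: first cell '.' (not opp) -> no flip
Dir N: first cell '.' (not opp) -> no flip
Dir NE: first cell '.' (not opp) -> no flip
Dir W: first cell '.' (not opp) -> no flip
Dir E: first cell 'W' (not opp) -> no flip
Dir SW: opp run (2,2), next='.' -> no flip
Dir S: opp run (2,3) (3,3) (4,3), next='.' -> no flip
Dir SE: opp run (2,4) capped by W -> flip
All flips: (2,4)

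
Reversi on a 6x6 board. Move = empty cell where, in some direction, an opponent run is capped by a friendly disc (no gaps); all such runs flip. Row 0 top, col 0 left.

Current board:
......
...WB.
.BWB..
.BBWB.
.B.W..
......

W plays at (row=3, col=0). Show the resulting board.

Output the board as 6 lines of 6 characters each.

Place W at (3,0); scan 8 dirs for brackets.
Dir NW: edge -> no flip
Dir N: first cell '.' (not opp) -> no flip
Dir NE: opp run (2,1), next='.' -> no flip
Dir W: edge -> no flip
Dir E: opp run (3,1) (3,2) capped by W -> flip
Dir SW: edge -> no flip
Dir S: first cell '.' (not opp) -> no flip
Dir SE: opp run (4,1), next='.' -> no flip
All flips: (3,1) (3,2)

Answer: ......
...WB.
.BWB..
WWWWB.
.B.W..
......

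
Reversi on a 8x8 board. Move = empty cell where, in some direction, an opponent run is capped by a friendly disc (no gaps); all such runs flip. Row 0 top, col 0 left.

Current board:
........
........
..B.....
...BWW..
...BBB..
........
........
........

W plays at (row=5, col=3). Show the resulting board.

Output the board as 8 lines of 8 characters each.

Answer: ........
........
..B.....
...BWW..
...BWB..
...W....
........
........

Derivation:
Place W at (5,3); scan 8 dirs for brackets.
Dir NW: first cell '.' (not opp) -> no flip
Dir N: opp run (4,3) (3,3), next='.' -> no flip
Dir NE: opp run (4,4) capped by W -> flip
Dir W: first cell '.' (not opp) -> no flip
Dir E: first cell '.' (not opp) -> no flip
Dir SW: first cell '.' (not opp) -> no flip
Dir S: first cell '.' (not opp) -> no flip
Dir SE: first cell '.' (not opp) -> no flip
All flips: (4,4)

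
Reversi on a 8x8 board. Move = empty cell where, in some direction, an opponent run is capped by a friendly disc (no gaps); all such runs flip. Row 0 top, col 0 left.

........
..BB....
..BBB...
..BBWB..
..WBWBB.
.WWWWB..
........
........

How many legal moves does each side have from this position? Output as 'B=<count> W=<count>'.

Answer: B=9 W=13

Derivation:
-- B to move --
(2,5): flips 1 -> legal
(3,1): no bracket -> illegal
(4,0): no bracket -> illegal
(4,1): flips 1 -> legal
(5,0): flips 4 -> legal
(6,0): flips 2 -> legal
(6,1): flips 1 -> legal
(6,2): flips 4 -> legal
(6,3): flips 2 -> legal
(6,4): flips 3 -> legal
(6,5): flips 1 -> legal
B mobility = 9
-- W to move --
(0,1): flips 2 -> legal
(0,2): flips 3 -> legal
(0,3): flips 4 -> legal
(0,4): no bracket -> illegal
(1,1): flips 2 -> legal
(1,4): flips 1 -> legal
(1,5): flips 2 -> legal
(2,1): flips 2 -> legal
(2,5): no bracket -> illegal
(2,6): flips 1 -> legal
(3,1): flips 2 -> legal
(3,6): flips 2 -> legal
(3,7): no bracket -> illegal
(4,1): no bracket -> illegal
(4,7): flips 2 -> legal
(5,6): flips 2 -> legal
(5,7): no bracket -> illegal
(6,4): no bracket -> illegal
(6,5): no bracket -> illegal
(6,6): flips 1 -> legal
W mobility = 13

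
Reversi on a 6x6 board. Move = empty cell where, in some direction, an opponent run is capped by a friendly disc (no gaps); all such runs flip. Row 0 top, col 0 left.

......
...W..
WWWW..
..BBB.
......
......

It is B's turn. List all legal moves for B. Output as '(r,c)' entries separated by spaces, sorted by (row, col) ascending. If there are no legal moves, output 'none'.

(0,2): no bracket -> illegal
(0,3): flips 2 -> legal
(0,4): no bracket -> illegal
(1,0): flips 1 -> legal
(1,1): flips 1 -> legal
(1,2): flips 2 -> legal
(1,4): flips 1 -> legal
(2,4): no bracket -> illegal
(3,0): no bracket -> illegal
(3,1): no bracket -> illegal

Answer: (0,3) (1,0) (1,1) (1,2) (1,4)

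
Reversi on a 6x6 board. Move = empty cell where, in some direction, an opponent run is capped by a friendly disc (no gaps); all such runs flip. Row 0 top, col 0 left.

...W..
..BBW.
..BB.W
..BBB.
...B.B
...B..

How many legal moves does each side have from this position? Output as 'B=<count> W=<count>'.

-- B to move --
(0,2): no bracket -> illegal
(0,4): no bracket -> illegal
(0,5): flips 1 -> legal
(1,5): flips 1 -> legal
(2,4): no bracket -> illegal
(3,5): no bracket -> illegal
B mobility = 2
-- W to move --
(0,1): no bracket -> illegal
(0,2): no bracket -> illegal
(0,4): no bracket -> illegal
(1,1): flips 2 -> legal
(2,1): flips 1 -> legal
(2,4): no bracket -> illegal
(3,1): no bracket -> illegal
(3,5): no bracket -> illegal
(4,1): flips 2 -> legal
(4,2): no bracket -> illegal
(4,4): no bracket -> illegal
(5,2): flips 2 -> legal
(5,4): no bracket -> illegal
(5,5): no bracket -> illegal
W mobility = 4

Answer: B=2 W=4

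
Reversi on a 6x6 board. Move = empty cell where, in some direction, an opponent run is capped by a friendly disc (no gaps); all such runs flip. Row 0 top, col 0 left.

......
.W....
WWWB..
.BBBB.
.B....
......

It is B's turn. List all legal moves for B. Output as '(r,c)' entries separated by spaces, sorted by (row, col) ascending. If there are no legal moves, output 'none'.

(0,0): flips 2 -> legal
(0,1): flips 2 -> legal
(0,2): no bracket -> illegal
(1,0): flips 1 -> legal
(1,2): flips 1 -> legal
(1,3): flips 1 -> legal
(3,0): no bracket -> illegal

Answer: (0,0) (0,1) (1,0) (1,2) (1,3)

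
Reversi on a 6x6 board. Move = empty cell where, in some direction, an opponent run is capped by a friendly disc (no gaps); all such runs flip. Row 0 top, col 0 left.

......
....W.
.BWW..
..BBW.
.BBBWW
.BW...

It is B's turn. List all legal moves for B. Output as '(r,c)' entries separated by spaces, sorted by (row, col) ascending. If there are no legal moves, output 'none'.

Answer: (0,5) (1,1) (1,2) (1,3) (2,4) (2,5) (3,5) (5,3) (5,5)

Derivation:
(0,3): no bracket -> illegal
(0,4): no bracket -> illegal
(0,5): flips 2 -> legal
(1,1): flips 1 -> legal
(1,2): flips 1 -> legal
(1,3): flips 1 -> legal
(1,5): no bracket -> illegal
(2,4): flips 2 -> legal
(2,5): flips 1 -> legal
(3,1): no bracket -> illegal
(3,5): flips 1 -> legal
(5,3): flips 1 -> legal
(5,4): no bracket -> illegal
(5,5): flips 1 -> legal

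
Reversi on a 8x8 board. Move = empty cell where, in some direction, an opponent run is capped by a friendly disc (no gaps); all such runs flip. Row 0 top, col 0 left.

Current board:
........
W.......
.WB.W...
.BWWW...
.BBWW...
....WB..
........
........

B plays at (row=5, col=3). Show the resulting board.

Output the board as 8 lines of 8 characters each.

Place B at (5,3); scan 8 dirs for brackets.
Dir NW: first cell 'B' (not opp) -> no flip
Dir N: opp run (4,3) (3,3), next='.' -> no flip
Dir NE: opp run (4,4), next='.' -> no flip
Dir W: first cell '.' (not opp) -> no flip
Dir E: opp run (5,4) capped by B -> flip
Dir SW: first cell '.' (not opp) -> no flip
Dir S: first cell '.' (not opp) -> no flip
Dir SE: first cell '.' (not opp) -> no flip
All flips: (5,4)

Answer: ........
W.......
.WB.W...
.BWWW...
.BBWW...
...BBB..
........
........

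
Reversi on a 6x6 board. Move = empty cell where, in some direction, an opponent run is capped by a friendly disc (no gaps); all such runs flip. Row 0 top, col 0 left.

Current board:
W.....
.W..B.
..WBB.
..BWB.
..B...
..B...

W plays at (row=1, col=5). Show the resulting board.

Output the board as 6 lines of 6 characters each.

Answer: W.....
.W..BW
..WBW.
..BWB.
..B...
..B...

Derivation:
Place W at (1,5); scan 8 dirs for brackets.
Dir NW: first cell '.' (not opp) -> no flip
Dir N: first cell '.' (not opp) -> no flip
Dir NE: edge -> no flip
Dir W: opp run (1,4), next='.' -> no flip
Dir E: edge -> no flip
Dir SW: opp run (2,4) capped by W -> flip
Dir S: first cell '.' (not opp) -> no flip
Dir SE: edge -> no flip
All flips: (2,4)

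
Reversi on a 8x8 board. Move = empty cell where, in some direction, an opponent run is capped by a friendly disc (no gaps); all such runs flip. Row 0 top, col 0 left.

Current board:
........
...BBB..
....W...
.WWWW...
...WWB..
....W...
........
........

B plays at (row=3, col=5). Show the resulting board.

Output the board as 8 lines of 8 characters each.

Answer: ........
...BBB..
....B...
.WWWWB..
...WWB..
....W...
........
........

Derivation:
Place B at (3,5); scan 8 dirs for brackets.
Dir NW: opp run (2,4) capped by B -> flip
Dir N: first cell '.' (not opp) -> no flip
Dir NE: first cell '.' (not opp) -> no flip
Dir W: opp run (3,4) (3,3) (3,2) (3,1), next='.' -> no flip
Dir E: first cell '.' (not opp) -> no flip
Dir SW: opp run (4,4), next='.' -> no flip
Dir S: first cell 'B' (not opp) -> no flip
Dir SE: first cell '.' (not opp) -> no flip
All flips: (2,4)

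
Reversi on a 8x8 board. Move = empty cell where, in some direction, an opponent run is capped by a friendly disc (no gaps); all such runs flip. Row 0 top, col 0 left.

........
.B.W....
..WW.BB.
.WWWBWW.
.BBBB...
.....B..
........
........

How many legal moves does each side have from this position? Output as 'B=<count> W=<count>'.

-- B to move --
(0,2): no bracket -> illegal
(0,3): flips 3 -> legal
(0,4): no bracket -> illegal
(1,2): flips 3 -> legal
(1,4): flips 2 -> legal
(2,0): flips 1 -> legal
(2,1): flips 2 -> legal
(2,4): flips 1 -> legal
(2,7): no bracket -> illegal
(3,0): flips 3 -> legal
(3,7): flips 2 -> legal
(4,0): no bracket -> illegal
(4,5): flips 1 -> legal
(4,6): flips 1 -> legal
(4,7): flips 1 -> legal
B mobility = 11
-- W to move --
(0,0): flips 1 -> legal
(0,1): no bracket -> illegal
(0,2): no bracket -> illegal
(1,0): no bracket -> illegal
(1,2): no bracket -> illegal
(1,4): flips 1 -> legal
(1,5): flips 1 -> legal
(1,6): flips 1 -> legal
(1,7): flips 1 -> legal
(2,0): no bracket -> illegal
(2,1): no bracket -> illegal
(2,4): no bracket -> illegal
(2,7): no bracket -> illegal
(3,0): no bracket -> illegal
(3,7): no bracket -> illegal
(4,0): no bracket -> illegal
(4,5): flips 1 -> legal
(4,6): no bracket -> illegal
(5,0): flips 1 -> legal
(5,1): flips 2 -> legal
(5,2): flips 1 -> legal
(5,3): flips 3 -> legal
(5,4): flips 1 -> legal
(5,6): no bracket -> illegal
(6,4): no bracket -> illegal
(6,5): no bracket -> illegal
(6,6): flips 2 -> legal
W mobility = 12

Answer: B=11 W=12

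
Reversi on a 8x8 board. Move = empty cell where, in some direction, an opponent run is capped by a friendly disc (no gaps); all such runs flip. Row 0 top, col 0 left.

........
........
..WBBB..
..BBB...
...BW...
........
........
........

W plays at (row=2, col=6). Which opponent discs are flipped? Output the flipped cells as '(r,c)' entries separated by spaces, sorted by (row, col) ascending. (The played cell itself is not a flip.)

Dir NW: first cell '.' (not opp) -> no flip
Dir N: first cell '.' (not opp) -> no flip
Dir NE: first cell '.' (not opp) -> no flip
Dir W: opp run (2,5) (2,4) (2,3) capped by W -> flip
Dir E: first cell '.' (not opp) -> no flip
Dir SW: first cell '.' (not opp) -> no flip
Dir S: first cell '.' (not opp) -> no flip
Dir SE: first cell '.' (not opp) -> no flip

Answer: (2,3) (2,4) (2,5)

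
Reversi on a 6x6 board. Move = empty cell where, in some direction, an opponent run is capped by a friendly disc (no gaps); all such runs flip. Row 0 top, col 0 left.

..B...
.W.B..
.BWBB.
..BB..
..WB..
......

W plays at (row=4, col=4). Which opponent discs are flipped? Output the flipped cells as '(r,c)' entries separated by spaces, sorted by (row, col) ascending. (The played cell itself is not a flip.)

Dir NW: opp run (3,3) capped by W -> flip
Dir N: first cell '.' (not opp) -> no flip
Dir NE: first cell '.' (not opp) -> no flip
Dir W: opp run (4,3) capped by W -> flip
Dir E: first cell '.' (not opp) -> no flip
Dir SW: first cell '.' (not opp) -> no flip
Dir S: first cell '.' (not opp) -> no flip
Dir SE: first cell '.' (not opp) -> no flip

Answer: (3,3) (4,3)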